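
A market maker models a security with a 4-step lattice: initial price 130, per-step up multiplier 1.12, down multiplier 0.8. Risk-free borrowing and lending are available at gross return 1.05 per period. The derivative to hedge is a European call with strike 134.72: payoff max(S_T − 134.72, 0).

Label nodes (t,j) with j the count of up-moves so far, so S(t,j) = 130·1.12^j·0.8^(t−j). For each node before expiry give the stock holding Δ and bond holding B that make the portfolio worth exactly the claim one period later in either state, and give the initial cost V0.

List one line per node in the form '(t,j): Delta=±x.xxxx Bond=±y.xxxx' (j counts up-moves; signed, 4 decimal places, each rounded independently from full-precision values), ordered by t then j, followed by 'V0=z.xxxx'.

No-arbitrage ⇒ martingale measure with p* = (R−d)/(u−d) = 0.7812.
Terminal payoffs: V(4,0)=0.0000, V(4,1)=0.0000, V(4,2)=0.0000, V(4,3)=11.3925, V(4,4)=69.8375
Node (3,0) S=66.5600: V=(p*·0.0000+(1−p*)·0.0000)/1.05=0.0000; Δ=(0.0000−0.0000)/(74.5472−53.2480)=0.0000; B=V−Δ·S=0.0000
Node (3,1) S=93.1840: V=(p*·0.0000+(1−p*)·0.0000)/1.05=0.0000; Δ=(0.0000−0.0000)/(104.3661−74.5472)=0.0000; B=V−Δ·S=0.0000
Node (3,2) S=130.4576: V=(p*·11.3925+(1−p*)·0.0000)/1.05=8.4766; Δ=(11.3925−0.0000)/(146.1125−104.3661)=0.2729; B=V−Δ·S=-27.1250
Node (3,3) S=182.6406: V=(p*·69.8375+(1−p*)·11.3925)/1.05=54.3359; Δ=(69.8375−11.3925)/(204.5575−146.1125)=1.0000; B=V−Δ·S=-128.3048
Node (2,0) S=83.2000: V=(p*·0.0000+(1−p*)·0.0000)/1.05=0.0000; Δ=(0.0000−0.0000)/(93.1840−66.5600)=0.0000; B=V−Δ·S=0.0000
Node (2,1) S=116.4800: V=(p*·8.4766+(1−p*)·0.0000)/1.05=6.3070; Δ=(8.4766−0.0000)/(130.4576−93.1840)=0.2274; B=V−Δ·S=-20.1823
Node (2,2) S=163.0720: V=(p*·54.3359+(1−p*)·8.4766)/1.05=42.1944; Δ=(54.3359−8.4766)/(182.6406−130.4576)=0.8788; B=V−Δ·S=-101.1159
Node (1,0) S=104.0000: V=(p*·6.3070+(1−p*)·0.0000)/1.05=4.6927; Δ=(6.3070−0.0000)/(116.4800−83.2000)=0.1895; B=V−Δ·S=-15.0166
Node (1,1) S=145.6000: V=(p*·42.1944+(1−p*)·6.3070)/1.05=32.7086; Δ=(42.1944−6.3070)/(163.0720−116.4800)=0.7702; B=V−Δ·S=-79.4397
Node (0,0) S=130.0000: V=(p*·32.7086+(1−p*)·4.6927)/1.05=25.3144; Δ=(32.7086−4.6927)/(145.6000−104.0000)=0.6735; B=V−Δ·S=-62.2354
Check: Δ(0,0)·S0 + B(0,0) = 25.3144 = V0.

(0,0): Delta=0.6735 Bond=-62.2354
(1,0): Delta=0.1895 Bond=-15.0166
(1,1): Delta=0.7702 Bond=-79.4397
(2,0): Delta=0.0000 Bond=0.0000
(2,1): Delta=0.2274 Bond=-20.1823
(2,2): Delta=0.8788 Bond=-101.1159
(3,0): Delta=0.0000 Bond=0.0000
(3,1): Delta=0.0000 Bond=0.0000
(3,2): Delta=0.2729 Bond=-27.1250
(3,3): Delta=1.0000 Bond=-128.3048
V0=25.3144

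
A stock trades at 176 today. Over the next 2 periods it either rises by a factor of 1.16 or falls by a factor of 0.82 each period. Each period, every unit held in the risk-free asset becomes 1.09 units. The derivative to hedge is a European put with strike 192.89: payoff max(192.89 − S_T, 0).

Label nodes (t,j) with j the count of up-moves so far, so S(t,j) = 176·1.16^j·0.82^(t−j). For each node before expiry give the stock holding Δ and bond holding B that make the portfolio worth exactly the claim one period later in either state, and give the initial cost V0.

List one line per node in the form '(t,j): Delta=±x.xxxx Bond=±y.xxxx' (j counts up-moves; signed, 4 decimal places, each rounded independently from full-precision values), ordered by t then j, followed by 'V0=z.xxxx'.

(0,0): Delta=-0.4651 Bond=91.5272
(1,0): Delta=-1.0000 Bond=176.9633
(1,1): Delta=-0.3671 Bond=79.7502
V0=9.6719

Under the risk-neutral measure, an up-move has probability p* = (R−d)/(u−d) = 0.7941 and values discount at R = 1.09.
At expiry t=2: V(2,0)=74.5476, V(2,1)=25.4788, V(2,2)=0.0000
  t=1,j=0: stock 144.3200 → up 167.4112 (V=25.4788), down 118.3424 (V=74.5476). Price 32.6433; hedge Δ=-1.0000, bond B=176.9633.
  t=1,j=1: stock 204.1600 → up 236.8256 (V=0.0000), down 167.4112 (V=25.4788). Price 4.8125; hedge Δ=-0.3671, bond B=79.7502.
  t=0,j=0: stock 176.0000 → up 204.1600 (V=4.8125), down 144.3200 (V=32.6433). Price 9.6719; hedge Δ=-0.4651, bond B=91.5272.
Self-financing check: at every node Δ·S+B equals the discounted successor values.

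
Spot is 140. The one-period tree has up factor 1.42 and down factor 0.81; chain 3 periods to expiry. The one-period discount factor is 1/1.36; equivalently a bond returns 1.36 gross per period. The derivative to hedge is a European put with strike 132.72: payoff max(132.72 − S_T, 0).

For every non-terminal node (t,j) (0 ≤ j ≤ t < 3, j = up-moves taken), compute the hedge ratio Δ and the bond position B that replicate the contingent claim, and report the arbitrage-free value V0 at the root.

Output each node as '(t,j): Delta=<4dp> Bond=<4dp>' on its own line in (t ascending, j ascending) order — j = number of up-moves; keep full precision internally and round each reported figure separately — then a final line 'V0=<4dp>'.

The replicating-portfolio and risk-neutral prices coincide; use p* = (1.36−0.81)/(1.42−0.81) = 0.9016 for the latter.
Terminal payoffs: V(3,0)=58.3183, V(3,1)=2.2873, V(3,2)=0.0000, V(3,3)=0.0000
(2,0): S=91.8540. Δ = (V_up−V_dn)/(S_up−S_dn) = (2.2873−58.3183)/(130.4327−74.4017) = -1.0000. V = [p*·2.2873 + (1−p*)·58.3183]/1.36 = 5.7342. B = V − Δ·S = 97.5882.
(2,1): S=161.0280. Δ = (V_up−V_dn)/(S_up−S_dn) = (0.0000−2.2873)/(228.6598−130.4327) = -0.0233. V = [p*·0.0000 + (1−p*)·2.2873]/1.36 = 0.1654. B = V − Δ·S = 3.9151.
(2,2): S=282.2960. Δ = (V_up−V_dn)/(S_up−S_dn) = (0.0000−0.0000)/(400.8603−228.6598) = 0.0000. V = [p*·0.0000 + (1−p*)·0.0000]/1.36 = 0.0000. B = V − Δ·S = 0.0000.
(1,0): S=113.4000. Δ = (V_up−V_dn)/(S_up−S_dn) = (0.1654−5.7342)/(161.0280−91.8540) = -0.0805. V = [p*·0.1654 + (1−p*)·5.7342]/1.36 = 0.5244. B = V − Δ·S = 9.6536.
(1,1): S=198.8000. Δ = (V_up−V_dn)/(S_up−S_dn) = (0.0000−0.1654)/(282.2960−161.0280) = -0.0014. V = [p*·0.0000 + (1−p*)·0.1654]/1.36 = 0.0120. B = V − Δ·S = 0.2832.
(0,0): S=140.0000. Δ = (V_up−V_dn)/(S_up−S_dn) = (0.0120−0.5244)/(198.8000−113.4000) = -0.0060. V = [p*·0.0120 + (1−p*)·0.5244]/1.36 = 0.0459. B = V − Δ·S = 0.8859.
Check: Δ(0,0)·S0 + B(0,0) = 0.0459 = V0.

(0,0): Delta=-0.0060 Bond=0.8859
(1,0): Delta=-0.0805 Bond=9.6536
(1,1): Delta=-0.0014 Bond=0.2832
(2,0): Delta=-1.0000 Bond=97.5882
(2,1): Delta=-0.0233 Bond=3.9151
(2,2): Delta=0.0000 Bond=0.0000
V0=0.0459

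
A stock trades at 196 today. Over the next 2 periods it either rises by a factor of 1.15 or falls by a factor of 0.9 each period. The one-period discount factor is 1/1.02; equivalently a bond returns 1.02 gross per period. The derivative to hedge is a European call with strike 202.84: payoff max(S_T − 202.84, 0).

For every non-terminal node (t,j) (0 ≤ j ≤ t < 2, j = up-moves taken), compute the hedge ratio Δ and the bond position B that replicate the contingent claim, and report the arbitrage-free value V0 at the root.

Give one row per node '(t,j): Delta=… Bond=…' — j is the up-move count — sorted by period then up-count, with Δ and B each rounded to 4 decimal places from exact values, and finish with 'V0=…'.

The replicating-portfolio and risk-neutral prices coincide; use p* = (1.02−0.9)/(1.15−0.9) = 0.4800 for the latter.
At expiry t=2: V(2,0)=0.0000, V(2,1)=0.0200, V(2,2)=56.3700
(1,0): S=176.4000. Δ = (V_up−V_dn)/(S_up−S_dn) = (0.0200−0.0000)/(202.8600−158.7600) = 0.0005. V = [p*·0.0200 + (1−p*)·0.0000]/1.02 = 0.0094. B = V − Δ·S = -0.0706.
(1,1): S=225.4000. Δ = (V_up−V_dn)/(S_up−S_dn) = (56.3700−0.0200)/(259.2100−202.8600) = 1.0000. V = [p*·56.3700 + (1−p*)·0.0200]/1.02 = 26.5373. B = V − Δ·S = -198.8627.
(0,0): S=196.0000. Δ = (V_up−V_dn)/(S_up−S_dn) = (26.5373−0.0094)/(225.4000−176.4000) = 0.5414. V = [p*·26.5373 + (1−p*)·0.0094]/1.02 = 12.4929. B = V − Δ·S = -93.6185.
Check: Δ(0,0)·S0 + B(0,0) = 12.4929 = V0.

(0,0): Delta=0.5414 Bond=-93.6185
(1,0): Delta=0.0005 Bond=-0.0706
(1,1): Delta=1.0000 Bond=-198.8627
V0=12.4929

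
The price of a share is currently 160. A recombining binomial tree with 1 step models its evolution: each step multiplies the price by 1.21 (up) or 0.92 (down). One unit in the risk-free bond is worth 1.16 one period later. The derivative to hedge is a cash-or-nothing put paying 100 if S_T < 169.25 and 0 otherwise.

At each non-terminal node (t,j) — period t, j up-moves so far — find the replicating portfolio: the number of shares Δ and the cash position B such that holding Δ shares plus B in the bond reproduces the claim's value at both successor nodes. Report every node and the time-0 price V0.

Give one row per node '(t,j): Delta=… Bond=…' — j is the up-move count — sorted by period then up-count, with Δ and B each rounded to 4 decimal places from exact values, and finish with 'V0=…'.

(0,0): Delta=-2.1552 Bond=359.6908
V0=14.8633

No-arbitrage ⇒ martingale measure with p* = (R−d)/(u−d) = 0.8276.
Payoff layer (t=1): V(1,0)=100.0000, V(1,1)=0.0000
(0,0): S=160.0000. Δ = (V_up−V_dn)/(S_up−S_dn) = (0.0000−100.0000)/(193.6000−147.2000) = -2.1552. V = [p*·0.0000 + (1−p*)·100.0000]/1.16 = 14.8633. B = V − Δ·S = 359.6908.
Self-financing check: at every node Δ·S+B equals the discounted successor values.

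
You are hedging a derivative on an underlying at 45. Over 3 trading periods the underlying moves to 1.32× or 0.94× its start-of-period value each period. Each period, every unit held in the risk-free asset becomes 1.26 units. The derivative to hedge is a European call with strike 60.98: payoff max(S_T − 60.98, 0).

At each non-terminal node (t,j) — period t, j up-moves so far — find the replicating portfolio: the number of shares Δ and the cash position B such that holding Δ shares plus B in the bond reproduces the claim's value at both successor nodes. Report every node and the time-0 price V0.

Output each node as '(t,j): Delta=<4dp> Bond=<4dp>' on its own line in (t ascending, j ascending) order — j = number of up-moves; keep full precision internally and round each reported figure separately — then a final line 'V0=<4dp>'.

(0,0): Delta=0.9029 Bond=-25.8018
(1,0): Delta=0.5290 Bond=-16.6946
(1,1): Delta=0.9528 Bond=-35.4757
(2,0): Delta=0.0000 Bond=0.0000
(2,1): Delta=0.5997 Bond=-24.9793
(2,2): Delta=1.0000 Bond=-48.3968
V0=14.8296

Since d<R<u, set p* = (R−d)/(u−d) = 0.8421; price each node as the discounted p*-expectation of its children.
Terminal payoffs: V(3,0)=0.0000, V(3,1)=0.0000, V(3,2)=12.7235, V(3,3)=42.5186
Node (2,0) S=39.7620: V=(p*·0.0000+(1−p*)·0.0000)/1.26=0.0000; Δ=(0.0000−0.0000)/(52.4858−37.3763)=0.0000; B=V−Δ·S=0.0000
Node (2,1) S=55.8360: V=(p*·12.7235+(1−p*)·0.0000)/1.26=8.5036; Δ=(12.7235−0.0000)/(73.7035−52.4858)=0.5997; B=V−Δ·S=-24.9793
Node (2,2) S=78.4080: V=(p*·42.5186+(1−p*)·12.7235)/1.26=30.0112; Δ=(42.5186−12.7235)/(103.4986−73.7035)=1.0000; B=V−Δ·S=-48.3968
Node (1,0) S=42.3000: V=(p*·8.5036+(1−p*)·0.0000)/1.26=5.6833; Δ=(8.5036−0.0000)/(55.8360−39.7620)=0.5290; B=V−Δ·S=-16.6946
Node (1,1) S=59.4000: V=(p*·30.0112+(1−p*)·8.5036)/1.26=21.1232; Δ=(30.0112−8.5036)/(78.4080−55.8360)=0.9528; B=V−Δ·S=-35.4757
Node (0,0) S=45.0000: V=(p*·21.1232+(1−p*)·5.6833)/1.26=14.8296; Δ=(21.1232−5.6833)/(59.4000−42.3000)=0.9029; B=V−Δ·S=-25.8018
Self-financing check: at every node Δ·S+B equals the discounted successor values.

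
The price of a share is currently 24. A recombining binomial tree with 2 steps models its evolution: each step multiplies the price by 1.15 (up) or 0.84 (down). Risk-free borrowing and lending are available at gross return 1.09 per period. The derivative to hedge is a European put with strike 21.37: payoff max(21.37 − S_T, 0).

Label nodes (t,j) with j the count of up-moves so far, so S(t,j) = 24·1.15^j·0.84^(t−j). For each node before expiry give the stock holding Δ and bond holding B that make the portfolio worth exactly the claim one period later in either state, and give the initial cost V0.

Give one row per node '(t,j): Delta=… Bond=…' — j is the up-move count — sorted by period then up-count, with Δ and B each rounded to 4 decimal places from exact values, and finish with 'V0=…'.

The replicating-portfolio and risk-neutral prices coincide; use p* = (1.09−0.84)/(1.15−0.84) = 0.8065 for the latter.
Terminal values V(2,·): V(2,0)=4.4356, V(2,1)=0.0000, V(2,2)=0.0000
  t=1,j=0: stock 20.1600 → up 23.1840 (V=0.0000), down 16.9344 (V=4.4356). Price 0.7876; hedge Δ=-0.7097, bond B=15.0960.
  t=1,j=1: stock 27.6000 → up 31.7400 (V=0.0000), down 23.1840 (V=0.0000). Price 0.0000; hedge Δ=0.0000, bond B=0.0000.
  t=0,j=0: stock 24.0000 → up 27.6000 (V=0.0000), down 20.1600 (V=0.7876). Price 0.1399; hedge Δ=-0.1059, bond B=2.6806.
Self-financing check: at every node Δ·S+B equals the discounted successor values.

(0,0): Delta=-0.1059 Bond=2.6806
(1,0): Delta=-0.7097 Bond=15.0960
(1,1): Delta=0.0000 Bond=0.0000
V0=0.1399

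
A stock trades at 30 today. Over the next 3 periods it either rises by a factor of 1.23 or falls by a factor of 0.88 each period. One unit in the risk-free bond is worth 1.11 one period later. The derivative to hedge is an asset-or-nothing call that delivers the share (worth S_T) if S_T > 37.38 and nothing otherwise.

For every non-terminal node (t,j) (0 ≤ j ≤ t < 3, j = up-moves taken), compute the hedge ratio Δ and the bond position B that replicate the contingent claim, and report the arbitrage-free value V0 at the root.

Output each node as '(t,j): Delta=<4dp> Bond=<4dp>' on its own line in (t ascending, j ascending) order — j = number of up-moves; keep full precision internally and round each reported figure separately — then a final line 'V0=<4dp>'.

No-arbitrage ⇒ martingale measure with p* = (R−d)/(u−d) = 0.6571.
Payoff layer (t=3): V(3,0)=0.0000, V(3,1)=0.0000, V(3,2)=39.9406, V(3,3)=55.8260
(2,0): S=23.2320. Δ = (V_up−V_dn)/(S_up−S_dn) = (0.0000−0.0000)/(28.5754−20.4442) = 0.0000. V = [p*·0.0000 + (1−p*)·0.0000]/1.11 = 0.0000. B = V − Δ·S = 0.0000.
(2,1): S=32.4720. Δ = (V_up−V_dn)/(S_up−S_dn) = (39.9406−0.0000)/(39.9406−28.5754) = 3.5143. V = [p*·39.9406 + (1−p*)·0.0000]/1.11 = 23.6456. B = V − Δ·S = -90.4703.
(2,2): S=45.3870. Δ = (V_up−V_dn)/(S_up−S_dn) = (55.8260−39.9406)/(55.8260−39.9406) = 1.0000. V = [p*·55.8260 + (1−p*)·39.9406]/1.11 = 45.3870. B = V − Δ·S = 0.0000.
(1,0): S=26.4000. Δ = (V_up−V_dn)/(S_up−S_dn) = (23.6456−0.0000)/(32.4720−23.2320) = 2.5591. V = [p*·23.6456 + (1−p*)·0.0000]/1.11 = 13.9987. B = V − Δ·S = -53.5603.
(1,1): S=36.9000. Δ = (V_up−V_dn)/(S_up−S_dn) = (45.3870−23.6456)/(45.3870−32.4720) = 1.6834. V = [p*·45.3870 + (1−p*)·23.6456]/1.11 = 34.1737. B = V − Δ·S = -27.9445.
(0,0): S=30.0000. Δ = (V_up−V_dn)/(S_up−S_dn) = (34.1737−13.9987)/(36.9000−26.4000) = 1.9214. V = [p*·34.1737 + (1−p*)·13.9987]/1.11 = 24.5555. B = V − Δ·S = -33.0874.
Self-financing check: at every node Δ·S+B equals the discounted successor values.

(0,0): Delta=1.9214 Bond=-33.0874
(1,0): Delta=2.5591 Bond=-53.5603
(1,1): Delta=1.6834 Bond=-27.9445
(2,0): Delta=0.0000 Bond=0.0000
(2,1): Delta=3.5143 Bond=-90.4703
(2,2): Delta=1.0000 Bond=0.0000
V0=24.5555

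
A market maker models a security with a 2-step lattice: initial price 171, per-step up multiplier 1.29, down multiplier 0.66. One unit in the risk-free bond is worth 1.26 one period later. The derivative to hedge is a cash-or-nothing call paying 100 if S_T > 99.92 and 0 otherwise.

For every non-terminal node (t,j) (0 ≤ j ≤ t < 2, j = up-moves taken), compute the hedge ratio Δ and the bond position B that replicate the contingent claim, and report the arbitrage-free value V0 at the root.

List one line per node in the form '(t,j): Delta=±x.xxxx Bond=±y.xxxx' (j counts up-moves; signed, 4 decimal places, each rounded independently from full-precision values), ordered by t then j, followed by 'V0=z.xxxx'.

Under the risk-neutral measure, an up-move has probability p* = (R−d)/(u−d) = 0.9524 and values discount at R = 1.26.
Payoff layer (t=2): V(2,0)=0.0000, V(2,1)=100.0000, V(2,2)=100.0000
(1,0): S=112.8600. Δ = (V_up−V_dn)/(S_up−S_dn) = (100.0000−0.0000)/(145.5894−74.4876) = 1.4064. V = [p*·100.0000 + (1−p*)·0.0000]/1.26 = 75.5858. B = V − Δ·S = -83.1444.
(1,1): S=220.5900. Δ = (V_up−V_dn)/(S_up−S_dn) = (100.0000−100.0000)/(284.5611−145.5894) = 0.0000. V = [p*·100.0000 + (1−p*)·100.0000]/1.26 = 79.3651. B = V − Δ·S = 79.3651.
(0,0): S=171.0000. Δ = (V_up−V_dn)/(S_up−S_dn) = (79.3651−75.5858)/(220.5900−112.8600) = 0.0351. V = [p*·79.3651 + (1−p*)·75.5858]/1.26 = 62.8453. B = V − Δ·S = 56.8465.
Self-financing check: at every node Δ·S+B equals the discounted successor values.

(0,0): Delta=0.0351 Bond=56.8465
(1,0): Delta=1.4064 Bond=-83.1444
(1,1): Delta=0.0000 Bond=79.3651
V0=62.8453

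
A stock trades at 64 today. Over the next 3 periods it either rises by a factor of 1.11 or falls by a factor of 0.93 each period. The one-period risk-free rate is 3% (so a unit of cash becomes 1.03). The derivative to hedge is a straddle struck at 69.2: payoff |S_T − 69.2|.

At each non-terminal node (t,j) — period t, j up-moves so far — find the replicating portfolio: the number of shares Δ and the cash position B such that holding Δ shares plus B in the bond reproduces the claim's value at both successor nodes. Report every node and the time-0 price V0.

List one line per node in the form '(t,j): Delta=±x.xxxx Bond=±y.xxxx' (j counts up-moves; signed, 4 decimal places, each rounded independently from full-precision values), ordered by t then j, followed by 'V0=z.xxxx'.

(0,0): Delta=0.0510 Bond=4.9286
(1,0): Delta=-0.5837 Bond=42.8545
(1,1): Delta=0.4765 Bond=-25.1460
(2,0): Delta=-1.0000 Bond=67.1845
(2,1): Delta=-0.3046 Bond=25.7047
(2,2): Delta=1.0000 Bond=-67.1845
V0=8.1941

Since d<R<u, set p* = (R−d)/(u−d) = 0.5556; price each node as the discounted p*-expectation of its children.
Terminal payoffs: V(3,0)=17.7212, V(3,1)=7.7575, V(3,2)=4.1346, V(3,3)=18.3284
(2,0): S=55.3536. Δ = (V_up−V_dn)/(S_up−S_dn) = (7.7575−17.7212)/(61.4425−51.4788) = -1.0000. V = [p*·7.7575 + (1−p*)·17.7212]/1.03 = 11.8309. B = V − Δ·S = 67.1845.
(2,1): S=66.0672. Δ = (V_up−V_dn)/(S_up−S_dn) = (4.1346−7.7575)/(73.3346−61.4425) = -0.3046. V = [p*·4.1346 + (1−p*)·7.7575]/1.03 = 5.5775. B = V − Δ·S = 25.7047.
(2,2): S=78.8544. Δ = (V_up−V_dn)/(S_up−S_dn) = (18.3284−4.1346)/(87.5284−73.3346) = 1.0000. V = [p*·18.3284 + (1−p*)·4.1346]/1.03 = 11.6699. B = V − Δ·S = -67.1845.
(1,0): S=59.5200. Δ = (V_up−V_dn)/(S_up−S_dn) = (5.5775−11.8309)/(66.0672−55.3536) = -0.5837. V = [p*·5.5775 + (1−p*)·11.8309]/1.03 = 8.1133. B = V − Δ·S = 42.8545.
(1,1): S=71.0400. Δ = (V_up−V_dn)/(S_up−S_dn) = (11.6699−5.5775)/(78.8544−66.0672) = 0.4765. V = [p*·11.6699 + (1−p*)·5.5775]/1.03 = 8.7011. B = V − Δ·S = -25.1460.
(0,0): S=64.0000. Δ = (V_up−V_dn)/(S_up−S_dn) = (8.7011−8.1133)/(71.0400−59.5200) = 0.0510. V = [p*·8.7011 + (1−p*)·8.1133]/1.03 = 8.1941. B = V − Δ·S = 4.9286.
Check: Δ(0,0)·S0 + B(0,0) = 8.1941 = V0.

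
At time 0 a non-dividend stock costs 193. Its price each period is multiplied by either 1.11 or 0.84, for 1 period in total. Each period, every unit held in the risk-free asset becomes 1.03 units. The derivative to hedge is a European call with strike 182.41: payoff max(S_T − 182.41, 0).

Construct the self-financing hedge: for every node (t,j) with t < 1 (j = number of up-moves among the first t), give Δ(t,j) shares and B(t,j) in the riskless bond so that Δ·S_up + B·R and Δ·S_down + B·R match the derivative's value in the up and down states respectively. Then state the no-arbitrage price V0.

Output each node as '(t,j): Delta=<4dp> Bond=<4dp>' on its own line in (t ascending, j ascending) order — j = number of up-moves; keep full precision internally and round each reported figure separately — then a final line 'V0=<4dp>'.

Since d<R<u, set p* = (R−d)/(u−d) = 0.7037; price each node as the discounted p*-expectation of its children.
At expiry t=1: V(1,0)=0.0000, V(1,1)=31.8200
  t=0,j=0: stock 193.0000 → up 214.2300 (V=31.8200), down 162.1200 (V=0.0000). Price 21.7397; hedge Δ=0.6106, bond B=-96.1122.
Root portfolio cost Δ·193+B reproduces V0=21.7397.

(0,0): Delta=0.6106 Bond=-96.1122
V0=21.7397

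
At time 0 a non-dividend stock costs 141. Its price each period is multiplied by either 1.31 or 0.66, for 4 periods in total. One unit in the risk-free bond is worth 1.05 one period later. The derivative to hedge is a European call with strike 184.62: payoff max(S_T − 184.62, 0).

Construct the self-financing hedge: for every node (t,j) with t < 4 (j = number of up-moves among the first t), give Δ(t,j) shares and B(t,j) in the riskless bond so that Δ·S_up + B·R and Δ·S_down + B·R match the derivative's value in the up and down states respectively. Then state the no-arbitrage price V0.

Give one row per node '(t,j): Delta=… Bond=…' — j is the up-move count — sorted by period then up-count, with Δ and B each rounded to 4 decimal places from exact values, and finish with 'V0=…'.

(0,0): Delta=0.5196 Bond=-41.6806
(1,0): Delta=0.1327 Bond=-7.7638
(1,1): Delta=0.6495 Bond=-67.7652
(2,0): Delta=0.0000 Bond=0.0000
(2,1): Delta=0.1773 Bond=-13.5867
(2,2): Delta=0.8081 Bond=-109.5313
(3,0): Delta=0.0000 Bond=0.0000
(3,1): Delta=0.0000 Bond=0.0000
(3,2): Delta=0.2369 Bond=-23.7768
(3,3): Delta=1.0000 Bond=-175.8286
V0=31.5806

Under the risk-neutral measure, an up-move has probability p* = (R−d)/(u−d) = 0.6000 and values discount at R = 1.05.
Terminal values V(4,·): V(4,0)=0.0000, V(4,1)=0.0000, V(4,2)=0.0000, V(4,3)=24.5873, V(4,4)=230.6249
  t=3,j=0: stock 40.5369 → up 53.1034 (V=0.0000), down 26.7544 (V=0.0000). Price 0.0000; hedge Δ=0.0000, bond B=0.0000.
  t=3,j=1: stock 80.4597 → up 105.4022 (V=0.0000), down 53.1034 (V=0.0000). Price 0.0000; hedge Δ=0.0000, bond B=0.0000.
  t=3,j=2: stock 159.7003 → up 209.2073 (V=24.5873), down 105.4022 (V=0.0000). Price 14.0499; hedge Δ=0.2369, bond B=-23.7768.
  t=3,j=3: stock 316.9808 → up 415.2449 (V=230.6249), down 209.2073 (V=24.5873). Price 141.1523; hedge Δ=1.0000, bond B=-175.8286.
  t=2,j=0: stock 61.4196 → up 80.4597 (V=0.0000), down 40.5369 (V=0.0000). Price 0.0000; hedge Δ=0.0000, bond B=0.0000.
  t=2,j=1: stock 121.9086 → up 159.7003 (V=14.0499), down 80.4597 (V=0.0000). Price 8.0285; hedge Δ=0.1773, bond B=-13.5867.
  t=2,j=2: stock 241.9701 → up 316.9808 (V=141.1523), down 159.7003 (V=14.0499). Price 86.0108; hedge Δ=0.8081, bond B=-109.5313.
  t=1,j=0: stock 93.0600 → up 121.9086 (V=8.0285), down 61.4196 (V=0.0000). Price 4.5877; hedge Δ=0.1327, bond B=-7.7638.
  t=1,j=1: stock 184.7100 → up 241.9701 (V=86.0108), down 121.9086 (V=8.0285). Price 52.2075; hedge Δ=0.6495, bond B=-67.7652.
  t=0,j=0: stock 141.0000 → up 184.7100 (V=52.2075), down 93.0600 (V=4.5877). Price 31.5806; hedge Δ=0.5196, bond B=-41.6806.
Each (Δ,B) replicates both successor values, so the strategy is self-financing and V0 is arbitrage-free.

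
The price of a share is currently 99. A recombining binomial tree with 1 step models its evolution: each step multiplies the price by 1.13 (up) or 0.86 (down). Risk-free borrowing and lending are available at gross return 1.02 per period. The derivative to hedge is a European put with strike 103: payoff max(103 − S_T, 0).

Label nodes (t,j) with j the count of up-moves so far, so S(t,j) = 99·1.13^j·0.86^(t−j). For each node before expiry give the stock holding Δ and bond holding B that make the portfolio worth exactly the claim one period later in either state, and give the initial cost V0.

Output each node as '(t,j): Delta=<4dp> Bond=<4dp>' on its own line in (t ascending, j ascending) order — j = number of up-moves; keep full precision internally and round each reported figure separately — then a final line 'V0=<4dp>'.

(0,0): Delta=-0.6682 Bond=73.2818
V0=7.1336

Since d<R<u, set p* = (R−d)/(u−d) = 0.5926; price each node as the discounted p*-expectation of its children.
Payoff layer (t=1): V(1,0)=17.8600, V(1,1)=0.0000
Node (0,0) S=99.0000: V=(p*·0.0000+(1−p*)·17.8600)/1.02=7.1336; Δ=(0.0000−17.8600)/(111.8700−85.1400)=-0.6682; B=V−Δ·S=73.2818
The time-0 hedge costs 7.1336, which is the no-arbitrage price.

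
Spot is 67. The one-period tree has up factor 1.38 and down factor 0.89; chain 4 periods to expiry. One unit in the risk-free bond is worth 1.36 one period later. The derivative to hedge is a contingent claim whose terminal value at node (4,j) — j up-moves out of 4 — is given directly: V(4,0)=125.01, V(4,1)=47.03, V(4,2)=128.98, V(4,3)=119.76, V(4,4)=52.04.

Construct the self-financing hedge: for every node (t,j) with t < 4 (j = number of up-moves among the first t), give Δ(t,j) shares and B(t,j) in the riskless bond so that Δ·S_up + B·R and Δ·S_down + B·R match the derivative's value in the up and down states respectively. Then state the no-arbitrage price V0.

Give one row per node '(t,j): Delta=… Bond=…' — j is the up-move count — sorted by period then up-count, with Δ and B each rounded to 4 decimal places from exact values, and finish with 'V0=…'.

(0,0): Delta=-0.7315 Bond=67.2839
(1,0): Delta=-0.0406 Bond=50.3070
(1,1): Delta=-0.7505 Bond=93.2593
(2,0): Delta=2.1326 Bond=-46.9175
(2,1): Delta=-0.1003 Bond=73.3254
(2,2): Delta=-0.7684 Bond=129.1095
(3,0): Delta=-3.3693 Bond=196.0641
(3,1): Delta=2.2836 Bond=-74.8661
(3,2): Delta=-0.1657 Bond=107.1519
(3,3): Delta=-0.7849 Bond=178.5012
V0=18.2704

Risk-neutral probability p* = (R−d)/(u−d) = (1.36−0.89)/(1.38−0.89) = 0.9592.
Terminal payoffs: V(4,0)=125.0100, V(4,1)=47.0300, V(4,2)=128.9800, V(4,3)=119.7600, V(4,4)=52.0400
  t=3,j=0: stock 47.2329 → up 65.1814 (V=47.0300), down 42.0373 (V=125.0100). Price 36.9212; hedge Δ=-3.3693, bond B=196.0641.
  t=3,j=1: stock 73.2376 → up 101.0678 (V=128.9800), down 65.1814 (V=47.0300). Price 92.3788; hedge Δ=2.2836, bond B=-74.8661.
  t=3,j=2: stock 113.5594 → up 156.7119 (V=119.7600), down 101.0678 (V=128.9800). Price 88.3355; hedge Δ=-0.1657, bond B=107.1519.
  t=3,j=3: stock 176.0808 → up 242.9915 (V=52.0400), down 156.7119 (V=119.7600). Price 40.2971; hedge Δ=-0.7849, bond B=178.5012.
  t=2,j=0: stock 53.0707 → up 73.2376 (V=92.3788), down 47.2329 (V=36.9212). Price 66.2612; hedge Δ=2.1326, bond B=-46.9175.
  t=2,j=1: stock 82.2894 → up 113.5594 (V=88.3355), down 73.2376 (V=92.3788). Price 65.0739; hedge Δ=-0.1003, bond B=73.3254.
  t=2,j=2: stock 127.5948 → up 176.0808 (V=40.2971), down 113.5594 (V=88.3355). Price 31.0720; hedge Δ=-0.7684, bond B=129.1095.
  t=1,j=0: stock 59.6300 → up 82.2894 (V=65.0739), down 53.0707 (V=66.2612). Price 47.8841; hedge Δ=-0.0406, bond B=50.3070.
  t=1,j=1: stock 92.4600 → up 127.5948 (V=31.0720), down 82.2894 (V=65.0739). Price 23.8675; hedge Δ=-0.7505, bond B=93.2593.
  t=0,j=0: stock 67.0000 → up 92.4600 (V=23.8675), down 59.6300 (V=47.8841). Price 18.2704; hedge Δ=-0.7315, bond B=67.2839.
Check: Δ(0,0)·S0 + B(0,0) = 18.2704 = V0.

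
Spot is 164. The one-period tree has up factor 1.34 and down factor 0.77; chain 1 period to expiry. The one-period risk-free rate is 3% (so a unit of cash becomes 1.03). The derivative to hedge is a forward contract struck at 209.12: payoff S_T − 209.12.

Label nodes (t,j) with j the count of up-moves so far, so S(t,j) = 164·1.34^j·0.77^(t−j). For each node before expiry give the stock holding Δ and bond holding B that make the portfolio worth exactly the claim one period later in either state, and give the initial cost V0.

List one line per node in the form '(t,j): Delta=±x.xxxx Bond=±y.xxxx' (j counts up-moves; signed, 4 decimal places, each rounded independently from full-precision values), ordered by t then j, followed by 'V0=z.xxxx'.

The replicating-portfolio and risk-neutral prices coincide; use p* = (1.03−0.77)/(1.34−0.77) = 0.4561 for the latter.
Payoff layer (t=1): V(1,0)=-82.8400, V(1,1)=10.6400
  t=0,j=0: stock 164.0000 → up 219.7600 (V=10.6400), down 126.2800 (V=-82.8400). Price -39.0291; hedge Δ=1.0000, bond B=-203.0291.
Root portfolio cost Δ·164+B reproduces V0=-39.0291.

(0,0): Delta=1.0000 Bond=-203.0291
V0=-39.0291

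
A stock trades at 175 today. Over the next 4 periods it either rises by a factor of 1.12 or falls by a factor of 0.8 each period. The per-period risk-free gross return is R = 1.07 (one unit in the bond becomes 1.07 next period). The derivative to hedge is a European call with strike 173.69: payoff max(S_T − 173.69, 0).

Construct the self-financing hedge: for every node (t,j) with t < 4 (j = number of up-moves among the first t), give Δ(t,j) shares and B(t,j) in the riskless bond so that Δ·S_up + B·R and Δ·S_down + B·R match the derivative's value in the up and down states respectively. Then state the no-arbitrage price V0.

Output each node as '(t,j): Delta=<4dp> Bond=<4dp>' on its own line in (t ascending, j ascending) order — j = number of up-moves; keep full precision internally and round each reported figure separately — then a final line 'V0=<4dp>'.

(0,0): Delta=0.8008 Bond=-94.2328
(1,0): Delta=0.3192 Bond=-33.4151
(1,1): Delta=0.8645 Bond=-113.3131
(2,0): Delta=0.0000 Bond=0.0000
(2,1): Delta=0.3615 Bond=-42.3753
(2,2): Delta=0.9310 Bond=-135.8505
(3,0): Delta=0.0000 Bond=0.0000
(3,1): Delta=0.0000 Bond=0.0000
(3,2): Delta=0.4093 Bond=-53.7381
(3,3): Delta=1.0000 Bond=-162.3271
V0=45.9005

Under the risk-neutral measure, an up-move has probability p* = (R−d)/(u−d) = 0.8437 and values discount at R = 1.07.
At expiry t=4: V(4,0)=0.0000, V(4,1)=0.0000, V(4,2)=0.0000, V(4,3)=22.9999, V(4,4)=101.6759
  t=3,j=0: stock 89.6000 → up 100.3520 (V=0.0000), down 71.6800 (V=0.0000). Price 0.0000; hedge Δ=0.0000, bond B=0.0000.
  t=3,j=1: stock 125.4400 → up 140.4928 (V=0.0000), down 100.3520 (V=0.0000). Price 0.0000; hedge Δ=0.0000, bond B=0.0000.
  t=3,j=2: stock 175.6160 → up 196.6899 (V=22.9999), down 140.4928 (V=0.0000). Price 18.1366; hedge Δ=0.4093, bond B=-53.7381.
  t=3,j=3: stock 245.8624 → up 275.3659 (V=101.6759), down 196.6899 (V=22.9999). Price 83.5353; hedge Δ=1.0000, bond B=-162.3271.
  t=2,j=0: stock 112.0000 → up 125.4400 (V=0.0000), down 89.6000 (V=0.0000). Price 0.0000; hedge Δ=0.0000, bond B=0.0000.
  t=2,j=1: stock 156.8000 → up 175.6160 (V=18.1366), down 125.4400 (V=0.0000). Price 14.3017; hedge Δ=0.3615, bond B=-42.3753.
  t=2,j=2: stock 219.5200 → up 245.8624 (V=83.5353), down 175.6160 (V=18.1366). Price 68.5203; hedge Δ=0.9310, bond B=-135.8505.
  t=1,j=0: stock 140.0000 → up 156.8000 (V=14.3017), down 112.0000 (V=0.0000). Price 11.2776; hedge Δ=0.3192, bond B=-33.4151.
  t=1,j=1: stock 196.0000 → up 219.5200 (V=68.5203), down 156.8000 (V=14.3017). Price 56.1202; hedge Δ=0.8645, bond B=-113.3131.
  t=0,j=0: stock 175.0000 → up 196.0000 (V=56.1202), down 140.0000 (V=11.2776). Price 45.9005; hedge Δ=0.8008, bond B=-94.2328.
The time-0 hedge costs 45.9005, which is the no-arbitrage price.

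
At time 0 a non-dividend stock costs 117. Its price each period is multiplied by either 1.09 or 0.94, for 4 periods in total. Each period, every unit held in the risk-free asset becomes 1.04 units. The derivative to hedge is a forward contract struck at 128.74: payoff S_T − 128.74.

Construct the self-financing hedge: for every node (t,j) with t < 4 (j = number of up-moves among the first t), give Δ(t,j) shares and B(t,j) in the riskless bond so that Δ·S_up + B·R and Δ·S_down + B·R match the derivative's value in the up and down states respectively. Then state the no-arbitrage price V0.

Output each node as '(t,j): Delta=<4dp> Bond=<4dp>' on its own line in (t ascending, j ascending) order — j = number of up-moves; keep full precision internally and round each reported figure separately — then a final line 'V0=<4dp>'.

The replicating-portfolio and risk-neutral prices coincide; use p* = (1.04−0.94)/(1.09−0.94) = 0.6667 for the latter.
Terminal values V(4,·): V(4,0)=-37.3924, V(4,1)=-22.8156, V(4,2)=-5.9128, V(4,3)=13.6873, V(4,4)=36.4150
  t=3,j=0: stock 97.1783 → up 105.9244 (V=-22.8156), down 91.3476 (V=-37.3924). Price -26.6101; hedge Δ=1.0000, bond B=-123.7885.
  t=3,j=1: stock 112.6855 → up 122.8272 (V=-5.9128), down 105.9244 (V=-22.8156). Price -11.1030; hedge Δ=1.0000, bond B=-123.7885.
  t=3,j=2: stock 130.6672 → up 142.4273 (V=13.6873), down 122.8272 (V=-5.9128). Price 6.8788; hedge Δ=1.0000, bond B=-123.7885.
  t=3,j=3: stock 151.5184 → up 165.1550 (V=36.4150), down 142.4273 (V=13.6873). Price 27.7299; hedge Δ=1.0000, bond B=-123.7885.
  t=2,j=0: stock 103.3812 → up 112.6855 (V=-11.1030), down 97.1783 (V=-26.6101). Price -15.6462; hedge Δ=1.0000, bond B=-119.0274.
  t=2,j=1: stock 119.8782 → up 130.6672 (V=6.8788), down 112.6855 (V=-11.1030). Price 0.8508; hedge Δ=1.0000, bond B=-119.0274.
  t=2,j=2: stock 139.0077 → up 151.5184 (V=27.7299), down 130.6672 (V=6.8788). Price 19.9803; hedge Δ=1.0000, bond B=-119.0274.
  t=1,j=0: stock 109.9800 → up 119.8782 (V=0.8508), down 103.3812 (V=-15.6462). Price -4.4694; hedge Δ=1.0000, bond B=-114.4494.
  t=1,j=1: stock 127.5300 → up 139.0077 (V=19.9803), down 119.8782 (V=0.8508). Price 13.0806; hedge Δ=1.0000, bond B=-114.4494.
  t=0,j=0: stock 117.0000 → up 127.5300 (V=13.0806), down 109.9800 (V=-4.4694). Price 6.9525; hedge Δ=1.0000, bond B=-110.0475.
Check: Δ(0,0)·S0 + B(0,0) = 6.9525 = V0.

(0,0): Delta=1.0000 Bond=-110.0475
(1,0): Delta=1.0000 Bond=-114.4494
(1,1): Delta=1.0000 Bond=-114.4494
(2,0): Delta=1.0000 Bond=-119.0274
(2,1): Delta=1.0000 Bond=-119.0274
(2,2): Delta=1.0000 Bond=-119.0274
(3,0): Delta=1.0000 Bond=-123.7885
(3,1): Delta=1.0000 Bond=-123.7885
(3,2): Delta=1.0000 Bond=-123.7885
(3,3): Delta=1.0000 Bond=-123.7885
V0=6.9525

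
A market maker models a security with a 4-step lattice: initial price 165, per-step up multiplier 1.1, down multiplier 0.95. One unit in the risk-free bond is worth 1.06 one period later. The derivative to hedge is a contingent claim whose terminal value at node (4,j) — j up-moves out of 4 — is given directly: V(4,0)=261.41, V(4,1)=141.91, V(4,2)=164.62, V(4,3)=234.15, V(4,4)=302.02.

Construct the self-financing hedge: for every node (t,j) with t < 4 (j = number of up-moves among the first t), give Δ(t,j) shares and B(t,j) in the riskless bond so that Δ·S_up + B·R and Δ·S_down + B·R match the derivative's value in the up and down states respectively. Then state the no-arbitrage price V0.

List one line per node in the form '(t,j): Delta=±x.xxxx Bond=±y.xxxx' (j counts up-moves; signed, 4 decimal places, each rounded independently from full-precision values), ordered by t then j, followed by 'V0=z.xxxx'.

(0,0): Delta=1.9664 Bond=-140.0383
(1,0): Delta=1.4299 Bond=-64.3380
(1,1): Delta=2.1349 Bond=-179.0234
(2,0): Delta=-0.6425 Bond=240.4090
(2,1): Delta=2.0807 Bond=-180.4191
(2,2): Delta=2.1520 Bond=-193.1632
(3,0): Delta=-5.6315 Bond=960.6069
(3,1): Delta=0.9243 Bond=-1.8113
(3,2): Delta=2.4439 Bond=-260.1289
(3,3): Delta=2.0603 Bond=-184.6164
V0=184.4244

The replicating-portfolio and risk-neutral prices coincide; use p* = (1.06−0.95)/(1.1−0.95) = 0.7333 for the latter.
Terminal payoffs: V(4,0)=261.4100, V(4,1)=141.9100, V(4,2)=164.6200, V(4,3)=234.1500, V(4,4)=302.0200
Node (3,0) S=141.4669: V=(p*·141.9100+(1−p*)·261.4100)/1.06=163.9403; Δ=(141.9100−261.4100)/(155.6136−134.3935)=-5.6315; B=V−Δ·S=960.6069
Node (3,1) S=163.8038: V=(p*·164.6200+(1−p*)·141.9100)/1.06=149.5887; Δ=(164.6200−141.9100)/(180.1841−155.6136)=0.9243; B=V−Δ·S=-1.8113
Node (3,2) S=189.6675: V=(p*·234.1500+(1−p*)·164.6200)/1.06=203.4044; Δ=(234.1500−164.6200)/(208.6343−180.1841)=2.4439; B=V−Δ·S=-260.1289
Node (3,3) S=219.6150: V=(p*·302.0200+(1−p*)·234.1500)/1.06=267.8503; Δ=(302.0200−234.1500)/(241.5765−208.6343)=2.0603; B=V−Δ·S=-184.6164
Node (2,0) S=148.9125: V=(p*·149.5887+(1−p*)·163.9403)/1.06=144.7319; Δ=(149.5887−163.9403)/(163.8038−141.4669)=-0.6425; B=V−Δ·S=240.4090
Node (2,1) S=172.4250: V=(p*·203.4044+(1−p*)·149.5887)/1.06=178.3524; Δ=(203.4044−149.5887)/(189.6675−163.8038)=2.0807; B=V−Δ·S=-180.4191
Node (2,2) S=199.6500: V=(p*·267.8503+(1−p*)·203.4044)/1.06=236.4762; Δ=(267.8503−203.4044)/(219.6150−189.6675)=2.1520; B=V−Δ·S=-193.1632
Node (1,0) S=156.7500: V=(p*·178.3524+(1−p*)·144.7319)/1.06=159.7990; Δ=(178.3524−144.7319)/(172.4250−148.9125)=1.4299; B=V−Δ·S=-64.3380
Node (1,1) S=181.5000: V=(p*·236.4762+(1−p*)·178.3524)/1.06=208.4684; Δ=(236.4762−178.3524)/(199.6500−172.4250)=2.1349; B=V−Δ·S=-179.0234
Node (0,0) S=165.0000: V=(p*·208.4684+(1−p*)·159.7990)/1.06=184.4244; Δ=(208.4684−159.7990)/(181.5000−156.7500)=1.9664; B=V−Δ·S=-140.0383
Root portfolio cost Δ·165+B reproduces V0=184.4244.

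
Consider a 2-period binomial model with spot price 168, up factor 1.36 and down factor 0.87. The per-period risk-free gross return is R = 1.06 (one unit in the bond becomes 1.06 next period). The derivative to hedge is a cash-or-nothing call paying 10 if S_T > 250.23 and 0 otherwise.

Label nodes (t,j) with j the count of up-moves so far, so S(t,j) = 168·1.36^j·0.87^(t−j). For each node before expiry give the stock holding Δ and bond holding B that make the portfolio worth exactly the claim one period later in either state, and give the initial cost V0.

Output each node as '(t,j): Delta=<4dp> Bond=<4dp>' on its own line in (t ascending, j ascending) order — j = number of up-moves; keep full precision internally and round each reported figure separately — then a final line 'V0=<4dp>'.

The replicating-portfolio and risk-neutral prices coincide; use p* = (1.06−0.87)/(1.36−0.87) = 0.3878 for the latter.
Payoff layer (t=2): V(2,0)=0.0000, V(2,1)=0.0000, V(2,2)=10.0000
(1,0): S=146.1600. Δ = (V_up−V_dn)/(S_up−S_dn) = (0.0000−0.0000)/(198.7776−127.1592) = 0.0000. V = [p*·0.0000 + (1−p*)·0.0000]/1.06 = 0.0000. B = V − Δ·S = 0.0000.
(1,1): S=228.4800. Δ = (V_up−V_dn)/(S_up−S_dn) = (10.0000−0.0000)/(310.7328−198.7776) = 0.0893. V = [p*·10.0000 + (1−p*)·0.0000]/1.06 = 3.6581. B = V − Δ·S = -16.7501.
(0,0): S=168.0000. Δ = (V_up−V_dn)/(S_up−S_dn) = (3.6581−0.0000)/(228.4800−146.1600) = 0.0444. V = [p*·3.6581 + (1−p*)·0.0000]/1.06 = 1.3381. B = V − Δ·S = -6.1273.
Check: Δ(0,0)·S0 + B(0,0) = 1.3381 = V0.

(0,0): Delta=0.0444 Bond=-6.1273
(1,0): Delta=0.0000 Bond=0.0000
(1,1): Delta=0.0893 Bond=-16.7501
V0=1.3381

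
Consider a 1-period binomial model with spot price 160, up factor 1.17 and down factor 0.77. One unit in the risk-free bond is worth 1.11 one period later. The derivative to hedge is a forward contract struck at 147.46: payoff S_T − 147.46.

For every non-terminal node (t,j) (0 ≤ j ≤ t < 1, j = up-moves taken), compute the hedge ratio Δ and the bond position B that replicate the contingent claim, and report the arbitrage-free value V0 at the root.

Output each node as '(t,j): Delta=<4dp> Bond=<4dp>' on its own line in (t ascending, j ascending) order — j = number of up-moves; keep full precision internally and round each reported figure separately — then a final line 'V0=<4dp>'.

(0,0): Delta=1.0000 Bond=-132.8468
V0=27.1532

Since d<R<u, set p* = (R−d)/(u−d) = 0.8500; price each node as the discounted p*-expectation of its children.
At expiry t=1: V(1,0)=-24.2600, V(1,1)=39.7400
(0,0): S=160.0000. Δ = (V_up−V_dn)/(S_up−S_dn) = (39.7400−-24.2600)/(187.2000−123.2000) = 1.0000. V = [p*·39.7400 + (1−p*)·-24.2600]/1.11 = 27.1532. B = V − Δ·S = -132.8468.
Root portfolio cost Δ·160+B reproduces V0=27.1532.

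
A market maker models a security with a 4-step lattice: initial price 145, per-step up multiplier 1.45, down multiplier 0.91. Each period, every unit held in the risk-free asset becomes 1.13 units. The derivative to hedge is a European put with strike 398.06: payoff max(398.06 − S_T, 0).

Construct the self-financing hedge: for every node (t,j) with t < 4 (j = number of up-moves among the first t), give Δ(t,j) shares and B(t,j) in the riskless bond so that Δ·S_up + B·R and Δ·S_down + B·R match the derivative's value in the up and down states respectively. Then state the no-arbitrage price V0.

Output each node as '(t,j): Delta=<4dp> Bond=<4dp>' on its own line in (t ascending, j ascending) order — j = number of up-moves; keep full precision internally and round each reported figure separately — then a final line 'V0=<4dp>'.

(0,0): Delta=-0.8461 Bond=226.3459
(1,0): Delta=-0.9923 Bond=275.0602
(1,1): Delta=-0.7127 Bond=227.7136
(2,0): Delta=-1.0000 Bond=311.7394
(2,1): Delta=-0.9853 Bond=309.4779
(2,2): Delta=-0.4638 Bond=181.4450
(3,0): Delta=-1.0000 Bond=352.2655
(3,1): Delta=-1.0000 Bond=352.2655
(3,2): Delta=-0.9719 Bond=345.9929
(3,3): Delta=0.0000 Bond=0.0000
V0=103.6556

Since d<R<u, set p* = (R−d)/(u−d) = 0.4074; price each node as the discounted p*-expectation of its children.
Terminal payoffs: V(4,0)=298.6263, V(4,1)=239.6217, V(4,2)=145.6034, V(4,3)=0.0000, V(4,4)=0.0000
Node (3,0) S=109.2678: V=(p*·239.6217+(1−p*)·298.6263)/1.13=242.9977; Δ=(239.6217−298.6263)/(158.4383−99.4337)=-1.0000; B=V−Δ·S=352.2655
Node (3,1) S=174.1080: V=(p*·145.6034+(1−p*)·239.6217)/1.13=178.1575; Δ=(145.6034−239.6217)/(252.4566−158.4383)=-1.0000; B=V−Δ·S=352.2655
Node (3,2) S=277.4249: V=(p*·0.0000+(1−p*)·145.6034)/1.13=76.3571; Δ=(0.0000−145.6034)/(402.2661−252.4566)=-0.9719; B=V−Δ·S=345.9929
Node (3,3) S=442.0506: V=(p*·0.0000+(1−p*)·0.0000)/1.13=0.0000; Δ=(0.0000−0.0000)/(640.9734−402.2661)=0.0000; B=V−Δ·S=0.0000
Node (2,0) S=120.0745: V=(p*·178.1575+(1−p*)·242.9977)/1.13=191.6649; Δ=(178.1575−242.9977)/(174.1080−109.2678)=-1.0000; B=V−Δ·S=311.7394
Node (2,1) S=191.3275: V=(p*·76.3571+(1−p*)·178.1575)/1.13=120.9586; Δ=(76.3571−178.1575)/(277.4249−174.1080)=-0.9853; B=V−Δ·S=309.4779
Node (2,2) S=304.8625: V=(p*·0.0000+(1−p*)·76.3571)/1.13=40.0430; Δ=(0.0000−76.3571)/(442.0506−277.4249)=-0.4638; B=V−Δ·S=181.4450
Node (1,0) S=131.9500: V=(p*·120.9586+(1−p*)·191.6649)/1.13=144.1227; Δ=(120.9586−191.6649)/(191.3275−120.0745)=-0.9923; B=V−Δ·S=275.0602
Node (1,1) S=210.2500: V=(p*·40.0430+(1−p*)·120.9586)/1.13=77.8699; Δ=(40.0430−120.9586)/(304.8625−191.3275)=-0.7127; B=V−Δ·S=227.7136
Node (0,0) S=145.0000: V=(p*·77.8699+(1−p*)·144.1227)/1.13=103.6556; Δ=(77.8699−144.1227)/(210.2500−131.9500)=-0.8461; B=V−Δ·S=226.3459
Root portfolio cost Δ·145+B reproduces V0=103.6556.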